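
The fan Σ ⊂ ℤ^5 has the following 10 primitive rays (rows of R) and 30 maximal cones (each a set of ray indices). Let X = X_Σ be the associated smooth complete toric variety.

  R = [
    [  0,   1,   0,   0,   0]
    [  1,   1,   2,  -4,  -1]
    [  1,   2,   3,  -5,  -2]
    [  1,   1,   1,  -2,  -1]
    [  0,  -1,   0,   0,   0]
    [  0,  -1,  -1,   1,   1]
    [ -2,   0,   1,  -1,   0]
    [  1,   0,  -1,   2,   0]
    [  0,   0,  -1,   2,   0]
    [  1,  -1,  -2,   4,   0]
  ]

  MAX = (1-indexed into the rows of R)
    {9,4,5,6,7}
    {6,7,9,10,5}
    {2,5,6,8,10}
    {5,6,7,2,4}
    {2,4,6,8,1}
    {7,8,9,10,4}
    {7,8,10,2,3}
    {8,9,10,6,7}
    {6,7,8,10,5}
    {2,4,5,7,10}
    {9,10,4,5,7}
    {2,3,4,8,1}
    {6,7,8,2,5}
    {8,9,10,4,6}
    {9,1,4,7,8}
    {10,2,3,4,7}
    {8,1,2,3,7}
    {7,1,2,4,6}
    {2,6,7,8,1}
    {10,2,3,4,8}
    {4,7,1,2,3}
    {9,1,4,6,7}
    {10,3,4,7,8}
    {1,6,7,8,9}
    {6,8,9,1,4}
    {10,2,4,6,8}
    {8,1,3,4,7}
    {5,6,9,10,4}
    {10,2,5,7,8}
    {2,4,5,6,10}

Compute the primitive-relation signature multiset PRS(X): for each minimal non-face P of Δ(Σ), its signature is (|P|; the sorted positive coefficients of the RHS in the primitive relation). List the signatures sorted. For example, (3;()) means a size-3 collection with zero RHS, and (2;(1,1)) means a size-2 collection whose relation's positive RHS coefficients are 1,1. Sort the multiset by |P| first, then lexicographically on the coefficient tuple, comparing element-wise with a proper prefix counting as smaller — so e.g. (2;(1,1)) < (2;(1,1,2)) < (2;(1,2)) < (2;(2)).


12 collections generate NE(X_Σ); each relation:

  P={1,5}:  v_{1} + v_{5} = 0  →  sig = (2;())
  P={2,9}:  v_{2} + v_{9} = v_{4}  →  sig = (2;(1))
  P={3,6}:  v_{3} + v_{6} = v_{2}  →  sig = (2;(1))
  P={1,10}:  v_{1} + v_{10} = v_{8} + v_{9}  →  sig = (2;(1,1))
  P={3,5}:  v_{3} + v_{5} = 2·v_{2} + v_{7} + v_{10}  →  sig = (2;(1,1,2))
  P={3,9}:  v_{3} + v_{9} = 2·v_{4} + v_{7} + v_{8}  →  sig = (2;(1,1,2))
  P={5,8,9}:  v_{5} + v_{8} + v_{9} = v_{10}  →  sig = (3;(1))
  P={4,5,8}:  v_{4} + v_{5} + v_{8} = v_{2} + v_{10}  →  sig = (3;(1,1))
  P={4,6,7,8}:  v_{4} + v_{6} + v_{7} + v_{8} = 0  →  sig = (4;())
  P={2,4,7,8}:  v_{2} + v_{4} + v_{7} + v_{8} = v_{3}  →  sig = (4;(1))
  P={2,6,7,10}:  v_{2} + v_{6} + v_{7} + v_{10} = v_{5}  →  sig = (4;(1))
  P={4,6,7,10}:  v_{4} + v_{6} + v_{7} + v_{10} = v_{5} + v_{9}  →  sig = (4;(1,1))

Hence PRS(X_Σ) =
    |P|=2: 6 collections, coeffs (), (1), (1), (1,1), (1,1,2), (1,1,2)
    |P|=3: 2 collections, coeffs (1), (1,1)
    |P|=4: 4 collections, coeffs (), (1), (1), (1,1)


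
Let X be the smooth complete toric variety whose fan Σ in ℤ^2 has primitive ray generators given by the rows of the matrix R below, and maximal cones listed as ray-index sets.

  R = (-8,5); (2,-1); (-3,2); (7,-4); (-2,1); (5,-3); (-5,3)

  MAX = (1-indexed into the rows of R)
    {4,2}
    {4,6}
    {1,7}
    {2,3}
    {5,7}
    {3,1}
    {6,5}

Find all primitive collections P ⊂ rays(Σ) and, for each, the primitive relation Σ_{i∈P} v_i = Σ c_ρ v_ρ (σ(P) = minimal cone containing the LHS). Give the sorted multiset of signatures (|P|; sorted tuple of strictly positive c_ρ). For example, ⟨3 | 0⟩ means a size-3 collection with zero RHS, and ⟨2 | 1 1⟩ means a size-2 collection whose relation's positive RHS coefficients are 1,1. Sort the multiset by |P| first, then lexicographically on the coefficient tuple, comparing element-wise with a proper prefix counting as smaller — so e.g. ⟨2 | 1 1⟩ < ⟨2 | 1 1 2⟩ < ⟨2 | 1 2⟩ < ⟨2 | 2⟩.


Minimal non-faces — 14 found among 7 rays, 7 max cones:

  P = {2,5}:  v_{2} + v_{5} = 0  ⇒ sig = ⟨2 | 0⟩
  P = {6,7}:  v_{6} + v_{7} = 0  ⇒ sig = ⟨2 | 0⟩
  P = {1,6}:  v_{1} + v_{6} = v_{3}  ⇒ sig = ⟨2 | 1⟩
  P = {2,6}:  v_{2} + v_{6} = v_{4}  ⇒ sig = ⟨2 | 1⟩
  P = {2,7}:  v_{2} + v_{7} = v_{3}  ⇒ sig = ⟨2 | 1⟩
  P = {3,5}:  v_{3} + v_{5} = v_{7}  ⇒ sig = ⟨2 | 1⟩
  P = {3,6}:  v_{3} + v_{6} = v_{2}  ⇒ sig = ⟨2 | 1⟩
  P = {3,7}:  v_{3} + v_{7} = v_{1}  ⇒ sig = ⟨2 | 1⟩
  P = {4,5}:  v_{4} + v_{5} = v_{6}  ⇒ sig = ⟨2 | 1⟩
  P = {4,7}:  v_{4} + v_{7} = v_{2}  ⇒ sig = ⟨2 | 1⟩
  P = {1,4}:  v_{1} + v_{4} = v_{2} + v_{3}  ⇒ sig = ⟨2 | 1 1⟩
  P = {1,2}:  v_{1} + v_{2} = 2·v_{3}  ⇒ sig = ⟨2 | 2⟩
  P = {1,5}:  v_{1} + v_{5} = 2·v_{7}  ⇒ sig = ⟨2 | 2⟩
  P = {3,4}:  v_{3} + v_{4} = 2·v_{2}  ⇒ sig = ⟨2 | 2⟩

Signatures (|P|; sorted positive RHS coefficients), sorted:
    ⟨2 | 0⟩
    ⟨2 | 0⟩
    ⟨2 | 1⟩
    ⟨2 | 1⟩
    ⟨2 | 1⟩
    ⟨2 | 1⟩
    ⟨2 | 1⟩
    ⟨2 | 1⟩
    ⟨2 | 1⟩
    ⟨2 | 1⟩
    ⟨2 | 1 1⟩
    ⟨2 | 2⟩
    ⟨2 | 2⟩
    ⟨2 | 2⟩


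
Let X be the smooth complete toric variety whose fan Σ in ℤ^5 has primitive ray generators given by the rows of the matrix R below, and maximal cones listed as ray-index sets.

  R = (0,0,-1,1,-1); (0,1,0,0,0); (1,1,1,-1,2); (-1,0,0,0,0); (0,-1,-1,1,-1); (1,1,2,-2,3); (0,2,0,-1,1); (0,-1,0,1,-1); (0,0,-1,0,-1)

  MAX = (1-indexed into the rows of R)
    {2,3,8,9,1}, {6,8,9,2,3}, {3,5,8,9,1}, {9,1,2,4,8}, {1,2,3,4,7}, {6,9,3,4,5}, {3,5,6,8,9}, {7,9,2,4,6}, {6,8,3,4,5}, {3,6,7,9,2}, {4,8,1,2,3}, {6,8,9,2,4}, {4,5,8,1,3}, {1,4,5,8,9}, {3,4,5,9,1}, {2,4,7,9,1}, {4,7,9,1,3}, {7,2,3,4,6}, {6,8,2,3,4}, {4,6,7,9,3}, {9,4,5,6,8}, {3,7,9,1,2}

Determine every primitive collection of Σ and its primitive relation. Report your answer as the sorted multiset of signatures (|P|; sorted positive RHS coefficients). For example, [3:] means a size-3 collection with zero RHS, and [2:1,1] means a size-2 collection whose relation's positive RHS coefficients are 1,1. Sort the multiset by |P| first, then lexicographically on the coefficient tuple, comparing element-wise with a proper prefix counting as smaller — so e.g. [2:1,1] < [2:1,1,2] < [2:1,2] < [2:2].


6 minimal non-faces of Δ(Σ) (on 9 rays):

  {1,6}:  v_{1} + v_{6} = v_{3} ; sig = [2:1]
  {2,5}:  v_{2} + v_{5} = v_{1} ; sig = [2:1]
  {7,8}:  v_{7} + v_{8} = v_{2} ; sig = [2:1]
  {5,7}:  v_{5} + v_{7} = v_{1} + v_{3} + v_{4} + v_{9} ; sig = [2:1,1,1,1]
  {3,4,8,9}:  v_{3} + v_{4} + v_{8} + v_{9} = 0 ; sig = [4:]
  {2,3,4,9}:  v_{2} + v_{3} + v_{4} + v_{9} = v_{7} ; sig = [4:1]

Signatures (|P|; sorted positive RHS coefficients), sorted:
    [2:1]
    [2:1]
    [2:1]
    [2:1,1,1,1]
    [4:]
    [4:1]


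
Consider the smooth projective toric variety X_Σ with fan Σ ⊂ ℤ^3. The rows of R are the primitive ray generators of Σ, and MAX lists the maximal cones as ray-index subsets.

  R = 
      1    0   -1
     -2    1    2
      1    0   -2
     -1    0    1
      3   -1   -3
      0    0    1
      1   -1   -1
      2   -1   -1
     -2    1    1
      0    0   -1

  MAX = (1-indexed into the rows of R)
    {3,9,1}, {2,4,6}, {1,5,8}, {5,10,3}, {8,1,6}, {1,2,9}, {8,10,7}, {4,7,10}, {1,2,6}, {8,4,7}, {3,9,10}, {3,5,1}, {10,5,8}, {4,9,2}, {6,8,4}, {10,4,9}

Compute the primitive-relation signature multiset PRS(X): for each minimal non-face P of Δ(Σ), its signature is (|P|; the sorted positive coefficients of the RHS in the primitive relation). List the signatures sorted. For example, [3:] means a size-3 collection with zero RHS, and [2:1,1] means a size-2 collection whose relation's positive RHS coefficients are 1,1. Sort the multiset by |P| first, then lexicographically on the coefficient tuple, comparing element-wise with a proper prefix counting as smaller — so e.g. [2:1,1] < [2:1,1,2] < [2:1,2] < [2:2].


Σ has 22 primitive collections:

  {1,4}:  v_{1} + v_{4} = 0  ⟹  sig = [2:]
  {6,10}:  v_{6} + v_{10} = 0  ⟹  sig = [2:]
  {8,9}:  v_{8} + v_{9} = 0  ⟹  sig = [2:]
  {1,10}:  v_{1} + v_{10} = v_{3}  ⟹  sig = [2:1]
  {2,5}:  v_{2} + v_{5} = v_{1}  ⟹  sig = [2:1]
  {2,7}:  v_{2} + v_{7} = v_{4}  ⟹  sig = [2:1]
  {2,8}:  v_{2} + v_{8} = v_{6}  ⟹  sig = [2:1]
  {2,10}:  v_{2} + v_{10} = v_{9}  ⟹  sig = [2:1]
  {3,4}:  v_{3} + v_{4} = v_{10}  ⟹  sig = [2:1]
  {3,6}:  v_{3} + v_{6} = v_{1}  ⟹  sig = [2:1]
  {3,8}:  v_{3} + v_{8} = v_{5}  ⟹  sig = [2:1]
  {5,9}:  v_{5} + v_{9} = v_{3}  ⟹  sig = [2:1]
  {6,9}:  v_{6} + v_{9} = v_{2}  ⟹  sig = [2:1]
  {1,7}:  v_{1} + v_{7} = v_{8} + v_{10}  ⟹  sig = [2:1,1]
  {2,3}:  v_{2} + v_{3} = v_{1} + v_{9}  ⟹  sig = [2:1,1]
  {4,5}:  v_{4} + v_{5} = v_{8} + v_{10}  ⟹  sig = [2:1,1]
  {5,6}:  v_{5} + v_{6} = v_{1} + v_{8}  ⟹  sig = [2:1,1]
  {6,7}:  v_{6} + v_{7} = v_{4} + v_{8}  ⟹  sig = [2:1,1]
  {7,9}:  v_{7} + v_{9} = v_{4} + v_{10}  ⟹  sig = [2:1,1]
  {3,7}:  v_{3} + v_{7} = v_{8} + 2·v_{10}  ⟹  sig = [2:1,2]
  {5,7}:  v_{5} + v_{7} = 2·v_{8} + 2·v_{10}  ⟹  sig = [2:2,2]
  {4,8,10}:  v_{4} + v_{8} + v_{10} = v_{7}  ⟹  sig = [3:1]

so the primitive-relation signature multiset is
[[2:], [2:], [2:], [2:1], [2:1], [2:1], [2:1], [2:1], [2:1], [2:1], [2:1], [2:1], [2:1], [2:1,1], [2:1,1], [2:1,1], [2:1,1], [2:1,1], [2:1,1], [2:1,2], [2:2,2], [3:1]]


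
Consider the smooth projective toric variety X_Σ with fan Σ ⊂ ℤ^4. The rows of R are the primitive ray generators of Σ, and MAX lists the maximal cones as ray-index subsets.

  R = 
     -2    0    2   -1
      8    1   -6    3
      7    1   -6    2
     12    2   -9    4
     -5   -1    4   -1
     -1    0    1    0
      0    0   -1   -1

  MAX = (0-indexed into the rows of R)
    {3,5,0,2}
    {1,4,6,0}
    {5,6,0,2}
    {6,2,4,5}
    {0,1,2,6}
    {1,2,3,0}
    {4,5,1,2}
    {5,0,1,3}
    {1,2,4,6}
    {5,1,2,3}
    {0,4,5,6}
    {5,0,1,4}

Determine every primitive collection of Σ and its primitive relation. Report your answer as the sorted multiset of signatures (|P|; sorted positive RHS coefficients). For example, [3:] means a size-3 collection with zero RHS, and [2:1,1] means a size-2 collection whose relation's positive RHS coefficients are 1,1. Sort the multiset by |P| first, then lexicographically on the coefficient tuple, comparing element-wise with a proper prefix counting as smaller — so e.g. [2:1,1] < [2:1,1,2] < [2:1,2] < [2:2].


Primitive collections (5):

  P={3,4}:  v_{3} + v_{4} = v_{1} + v_{5}  ⟹  sig = [2:1,1]
  P={3,6}:  v_{3} + v_{6} = v_{0} + 2·v_{2}  ⟹  sig = [2:1,2]
  P={0,2,4}:  v_{0} + v_{2} + v_{4} = 0  ⟹  sig = [3:]
  P={1,5,6}:  v_{1} + v_{5} + v_{6} = v_{2}  ⟹  sig = [3:1]
  P={0,1,2,5}:  v_{0} + v_{1} + v_{2} + v_{5} = v_{3}  ⟹  sig = [4:1]

so the primitive-relation signature multiset is
    [2:1,1]
    [2:1,2]
    [3:]
    [3:1]
    [4:1]


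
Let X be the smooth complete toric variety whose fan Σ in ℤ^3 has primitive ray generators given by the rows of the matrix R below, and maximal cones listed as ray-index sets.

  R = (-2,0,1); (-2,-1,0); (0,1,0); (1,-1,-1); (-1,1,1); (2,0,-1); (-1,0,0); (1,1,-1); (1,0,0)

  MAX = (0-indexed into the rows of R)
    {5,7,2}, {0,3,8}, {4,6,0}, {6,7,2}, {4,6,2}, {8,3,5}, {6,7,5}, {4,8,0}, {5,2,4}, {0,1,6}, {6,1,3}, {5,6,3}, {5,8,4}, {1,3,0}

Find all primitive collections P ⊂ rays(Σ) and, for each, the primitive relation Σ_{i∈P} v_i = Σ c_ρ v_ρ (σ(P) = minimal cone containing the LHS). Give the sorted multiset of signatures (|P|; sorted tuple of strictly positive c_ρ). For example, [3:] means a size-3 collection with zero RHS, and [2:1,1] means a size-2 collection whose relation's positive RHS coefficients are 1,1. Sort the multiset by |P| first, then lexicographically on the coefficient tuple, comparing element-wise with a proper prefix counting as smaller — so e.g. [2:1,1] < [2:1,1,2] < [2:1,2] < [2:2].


Primitive collections (18):

  • {0,5}:  v_{0} + v_{5} = 0  ⇒ sig = [2:]
  • {3,4}:  v_{3} + v_{4} = 0  ⇒ sig = [2:]
  • {6,8}:  v_{6} + v_{8} = 0  ⇒ sig = [2:]
  • {0,2}:  v_{0} + v_{2} = v_{4} + v_{6}  ⇒ sig = [2:1,1]
  • {0,7}:  v_{0} + v_{7} = v_{2} + v_{6}  ⇒ sig = [2:1,1]
  • {1,4}:  v_{1} + v_{4} = v_{0} + v_{6}  ⇒ sig = [2:1,1]
  • {1,5}:  v_{1} + v_{5} = v_{3} + v_{6}  ⇒ sig = [2:1,1]
  • {1,8}:  v_{1} + v_{8} = v_{0} + v_{3}  ⇒ sig = [2:1,1]
  • {2,3}:  v_{2} + v_{3} = v_{5} + v_{6}  ⇒ sig = [2:1,1]
  • {2,8}:  v_{2} + v_{8} = v_{4} + v_{5}  ⇒ sig = [2:1,1]
  • {7,8}:  v_{7} + v_{8} = v_{2} + v_{5}  ⇒ sig = [2:1,1]
  • {1,7}:  v_{1} + v_{7} = v_{5} + 3·v_{6}  ⇒ sig = [2:1,3]
  • {1,2}:  v_{1} + v_{2} = 2·v_{6}  ⇒ sig = [2:2]
  • {4,7}:  v_{4} + v_{7} = 2·v_{2}  ⇒ sig = [2:2]
  • {3,7}:  v_{3} + v_{7} = 2·v_{5} + 2·v_{6}  ⇒ sig = [2:2,2]
  • {0,3,6}:  v_{0} + v_{3} + v_{6} = v_{1}  ⇒ sig = [3:1]
  • {2,5,6}:  v_{2} + v_{5} + v_{6} = v_{7}  ⇒ sig = [3:1]
  • {4,5,6}:  v_{4} + v_{5} + v_{6} = v_{2}  ⇒ sig = [3:1]

so the primitive-relation signature multiset is
    [2:]
    [2:]
    [2:]
    [2:1,1]
    [2:1,1]
    [2:1,1]
    [2:1,1]
    [2:1,1]
    [2:1,1]
    [2:1,1]
    [2:1,1]
    [2:1,3]
    [2:2]
    [2:2]
    [2:2,2]
    [3:1]
    [3:1]
    [3:1]


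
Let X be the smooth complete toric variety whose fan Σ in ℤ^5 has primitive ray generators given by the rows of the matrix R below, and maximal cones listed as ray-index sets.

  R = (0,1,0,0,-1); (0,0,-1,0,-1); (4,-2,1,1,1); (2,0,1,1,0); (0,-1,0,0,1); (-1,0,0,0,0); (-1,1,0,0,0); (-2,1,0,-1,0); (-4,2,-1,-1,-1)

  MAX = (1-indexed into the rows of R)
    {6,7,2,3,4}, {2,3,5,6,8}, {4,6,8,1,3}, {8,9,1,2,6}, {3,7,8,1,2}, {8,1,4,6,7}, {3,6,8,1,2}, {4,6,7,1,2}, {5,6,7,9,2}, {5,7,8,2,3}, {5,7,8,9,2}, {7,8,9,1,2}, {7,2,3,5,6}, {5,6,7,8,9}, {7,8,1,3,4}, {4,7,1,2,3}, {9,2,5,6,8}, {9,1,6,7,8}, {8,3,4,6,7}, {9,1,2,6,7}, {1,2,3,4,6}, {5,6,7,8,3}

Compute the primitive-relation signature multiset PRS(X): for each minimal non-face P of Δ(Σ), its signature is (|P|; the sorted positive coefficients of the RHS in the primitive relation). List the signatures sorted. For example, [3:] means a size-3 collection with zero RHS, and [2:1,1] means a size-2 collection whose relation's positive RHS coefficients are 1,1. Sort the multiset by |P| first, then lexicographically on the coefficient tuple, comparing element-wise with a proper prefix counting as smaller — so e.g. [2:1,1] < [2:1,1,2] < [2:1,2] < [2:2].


Primitive collections (7):

  P={1,5}:  v_{1} + v_{5} = 0  ⟹  sig = [2:]
  P={3,9}:  v_{3} + v_{9} = 0  ⟹  sig = [2:]
  P={4,5}:  v_{4} + v_{5} = v_{3} + v_{6} + v_{7}  ⟹  sig = [2:1,1,1]
  P={4,9}:  v_{4} + v_{9} = v_{1} + v_{6} + v_{7}  ⟹  sig = [2:1,1,1]
  P={2,4,8}:  v_{2} + v_{4} + v_{8} = v_{1}  ⟹  sig = [3:1]
  P={1,3,6,7}:  v_{1} + v_{3} + v_{6} + v_{7} = v_{4}  ⟹  sig = [4:1]
  P={2,6,7,8}:  v_{2} + v_{6} + v_{7} + v_{8} = v_{9}  ⟹  sig = [4:1]

Hence PRS(X_Σ) =
{ [2:] ×2,  [2:1,1,1] ×2,  [3:1],  [4:1] ×2 }


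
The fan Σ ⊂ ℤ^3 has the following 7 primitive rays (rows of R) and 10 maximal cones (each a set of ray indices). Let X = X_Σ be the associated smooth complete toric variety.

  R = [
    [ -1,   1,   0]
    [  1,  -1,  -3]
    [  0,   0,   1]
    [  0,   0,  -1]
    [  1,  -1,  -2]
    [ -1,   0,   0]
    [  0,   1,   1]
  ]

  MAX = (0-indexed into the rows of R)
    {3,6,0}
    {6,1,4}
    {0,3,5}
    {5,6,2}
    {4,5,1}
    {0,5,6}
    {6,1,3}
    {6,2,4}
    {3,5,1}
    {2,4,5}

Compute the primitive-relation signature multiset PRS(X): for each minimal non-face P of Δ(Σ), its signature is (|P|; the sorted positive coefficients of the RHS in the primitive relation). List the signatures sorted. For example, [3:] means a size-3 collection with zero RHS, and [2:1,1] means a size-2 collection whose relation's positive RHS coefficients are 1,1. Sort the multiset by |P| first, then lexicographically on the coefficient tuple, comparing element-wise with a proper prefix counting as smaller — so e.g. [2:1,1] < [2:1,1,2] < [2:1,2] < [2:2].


9 collections generate NE(X_Σ); each relation:

  P = {2,3}:  v_{2} + v_{3} = 0  so sig = [2:]
  P = {1,2}:  v_{1} + v_{2} = v_{4}  so sig = [2:1]
  P = {3,4}:  v_{3} + v_{4} = v_{1}  so sig = [2:1]
  P = {0,2}:  v_{0} + v_{2} = v_{5} + v_{6}  so sig = [2:1,1]
  P = {0,4}:  v_{0} + v_{4} = 2·v_{3}  so sig = [2:2]
  P = {0,1}:  v_{0} + v_{1} = 3·v_{3}  so sig = [2:3]
  P = {3,5,6}:  v_{3} + v_{5} + v_{6} = v_{0}  so sig = [3:1]
  P = {4,5,6}:  v_{4} + v_{5} + v_{6} = v_{3}  so sig = [3:1]
  P = {1,5,6}:  v_{1} + v_{5} + v_{6} = 2·v_{3}  so sig = [3:2]

Hence PRS(X_Σ) =
{ [2:],  [2:1] ×2,  [2:1,1],  [2:2],  [2:3],  [3:1] ×2,  [3:2] }


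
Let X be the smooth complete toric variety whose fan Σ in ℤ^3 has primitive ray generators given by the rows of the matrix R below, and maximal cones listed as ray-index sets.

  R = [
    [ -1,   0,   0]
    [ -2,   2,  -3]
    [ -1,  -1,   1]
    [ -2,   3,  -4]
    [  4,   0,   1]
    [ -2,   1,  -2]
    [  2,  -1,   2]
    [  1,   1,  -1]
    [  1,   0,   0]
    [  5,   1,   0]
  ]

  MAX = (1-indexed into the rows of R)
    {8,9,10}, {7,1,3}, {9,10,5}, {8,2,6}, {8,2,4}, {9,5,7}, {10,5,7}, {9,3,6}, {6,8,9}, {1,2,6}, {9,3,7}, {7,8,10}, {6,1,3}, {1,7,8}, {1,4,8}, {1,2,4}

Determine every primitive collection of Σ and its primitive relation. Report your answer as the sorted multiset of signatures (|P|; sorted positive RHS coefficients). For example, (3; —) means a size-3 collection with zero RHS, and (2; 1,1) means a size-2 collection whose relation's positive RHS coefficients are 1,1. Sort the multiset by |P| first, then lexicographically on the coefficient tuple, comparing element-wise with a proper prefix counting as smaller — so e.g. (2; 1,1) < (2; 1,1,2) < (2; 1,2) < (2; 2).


|primitive collections| = 25. Relations:

  {1,9}:  v_{1} + v_{9} = 0  →  sig = (2; —)
  {3,8}:  v_{3} + v_{8} = 0  →  sig = (2; —)
  {6,7}:  v_{6} + v_{7} = 0  →  sig = (2; —)
  {3,10}:  v_{3} + v_{10} = v_{5}  →  sig = (2; 1)
  {5,8}:  v_{5} + v_{8} = v_{10}  →  sig = (2; 1)
  {1,5}:  v_{1} + v_{5} = v_{7} + v_{8}  →  sig = (2; 1,1)
  {2,3}:  v_{2} + v_{3} = v_{1} + v_{6}  →  sig = (2; 1,1)
  {2,7}:  v_{2} + v_{7} = v_{1} + v_{8}  →  sig = (2; 1,1)
  {2,9}:  v_{2} + v_{9} = v_{6} + v_{8}  →  sig = (2; 1,1)
  {3,4}:  v_{3} + v_{4} = v_{1} + v_{2}  →  sig = (2; 1,1)
  {3,5}:  v_{3} + v_{5} = v_{7} + v_{9}  →  sig = (2; 1,1)
  {4,9}:  v_{4} + v_{9} = v_{2} + v_{8}  →  sig = (2; 1,1)
  {5,6}:  v_{5} + v_{6} = v_{8} + v_{9}  →  sig = (2; 1,1)
  {1,10}:  v_{1} + v_{10} = v_{7} + 2·v_{8}  →  sig = (2; 1,2)
  {6,10}:  v_{6} + v_{10} = 2·v_{8} + v_{9}  →  sig = (2; 1,2)
  {4,5}:  v_{4} + v_{5} = v_{1} + 3·v_{8}  →  sig = (2; 1,3)
  {4,10}:  v_{4} + v_{10} = v_{1} + 4·v_{8}  →  sig = (2; 1,4)
  {2,5}:  v_{2} + v_{5} = 2·v_{8}  →  sig = (2; 2)
  {4,6}:  v_{4} + v_{6} = 2·v_{2}  →  sig = (2; 2)
  {4,7}:  v_{4} + v_{7} = 2·v_{1} + 2·v_{8}  →  sig = (2; 2,2)
  {2,10}:  v_{2} + v_{10} = 3·v_{8}  →  sig = (2; 3)
  {1,2,8}:  v_{1} + v_{2} + v_{8} = v_{4}  →  sig = (3; 1)
  {1,6,8}:  v_{1} + v_{6} + v_{8} = v_{2}  →  sig = (3; 1)
  {7,8,9}:  v_{7} + v_{8} + v_{9} = v_{5}  →  sig = (3; 1)
  {7,9,10}:  v_{7} + v_{9} + v_{10} = 2·v_{5}  →  sig = (3; 2)

Signatures (|P|; sorted positive RHS coefficients), sorted:
    |P|=2: 21 collections, coeffs (), (), (), (1), (1), (1,1), (1,1), (1,1), (1,1), (1,1), (1,1), (1,1), (1,1), (1,2), (1,2), (1,3), (1,4), (2), (2), (2,2), (3)
    |P|=3: 4 collections, coeffs (1), (1), (1), (2)


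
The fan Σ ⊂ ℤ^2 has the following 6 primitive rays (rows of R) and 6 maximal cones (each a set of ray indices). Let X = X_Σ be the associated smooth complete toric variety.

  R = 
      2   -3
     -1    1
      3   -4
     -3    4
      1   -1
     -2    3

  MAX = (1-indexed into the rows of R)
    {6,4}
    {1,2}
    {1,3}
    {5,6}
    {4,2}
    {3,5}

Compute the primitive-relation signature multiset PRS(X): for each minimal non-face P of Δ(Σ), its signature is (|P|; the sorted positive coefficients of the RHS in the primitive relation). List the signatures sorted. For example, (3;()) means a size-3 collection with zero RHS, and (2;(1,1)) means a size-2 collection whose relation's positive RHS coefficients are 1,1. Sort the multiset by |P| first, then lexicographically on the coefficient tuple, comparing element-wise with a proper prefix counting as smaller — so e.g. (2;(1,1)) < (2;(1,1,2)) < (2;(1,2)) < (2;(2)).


9 collections generate NE(X_Σ); each relation:

  • {1,6}:  v_{1} + v_{6} = 0 ; sig = (2;())
  • {2,5}:  v_{2} + v_{5} = 0 ; sig = (2;())
  • {3,4}:  v_{3} + v_{4} = 0 ; sig = (2;())
  • {1,4}:  v_{1} + v_{4} = v_{2} ; sig = (2;(1))
  • {1,5}:  v_{1} + v_{5} = v_{3} ; sig = (2;(1))
  • {2,3}:  v_{2} + v_{3} = v_{1} ; sig = (2;(1))
  • {2,6}:  v_{2} + v_{6} = v_{4} ; sig = (2;(1))
  • {3,6}:  v_{3} + v_{6} = v_{5} ; sig = (2;(1))
  • {4,5}:  v_{4} + v_{5} = v_{6} ; sig = (2;(1))

so the primitive-relation signature multiset is
    |P|=2: 9 collections, coeffs (), (), (), (1), (1), (1), (1), (1), (1)


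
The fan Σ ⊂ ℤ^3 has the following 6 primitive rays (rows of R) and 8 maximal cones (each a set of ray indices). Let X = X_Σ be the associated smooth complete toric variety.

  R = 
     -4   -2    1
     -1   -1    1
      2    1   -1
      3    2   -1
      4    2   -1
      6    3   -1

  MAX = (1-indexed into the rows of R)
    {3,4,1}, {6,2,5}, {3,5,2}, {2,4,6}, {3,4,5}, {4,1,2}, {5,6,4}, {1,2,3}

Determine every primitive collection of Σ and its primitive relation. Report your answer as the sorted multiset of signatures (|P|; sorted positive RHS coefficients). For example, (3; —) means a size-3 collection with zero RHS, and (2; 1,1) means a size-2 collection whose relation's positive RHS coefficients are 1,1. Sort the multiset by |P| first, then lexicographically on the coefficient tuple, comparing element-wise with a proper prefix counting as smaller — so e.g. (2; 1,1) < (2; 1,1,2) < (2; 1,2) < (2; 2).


Minimal non-faces — 5 found among 6 rays, 8 max cones:

  P={1,5}:  v_{1} + v_{5} = 0  so sig = (2; —)
  P={1,6}:  v_{1} + v_{6} = v_{2} + v_{4}  so sig = (2; 1,1)
  P={3,6}:  v_{3} + v_{6} = 2·v_{5}  so sig = (2; 2)
  P={2,3,4}:  v_{2} + v_{3} + v_{4} = v_{5}  so sig = (3; 1)
  P={2,4,5}:  v_{2} + v_{4} + v_{5} = v_{6}  so sig = (3; 1)

Hence PRS(X_Σ) =
{ (2; —),  (2; 1,1),  (2; 2),  (3; 1) ×2 }


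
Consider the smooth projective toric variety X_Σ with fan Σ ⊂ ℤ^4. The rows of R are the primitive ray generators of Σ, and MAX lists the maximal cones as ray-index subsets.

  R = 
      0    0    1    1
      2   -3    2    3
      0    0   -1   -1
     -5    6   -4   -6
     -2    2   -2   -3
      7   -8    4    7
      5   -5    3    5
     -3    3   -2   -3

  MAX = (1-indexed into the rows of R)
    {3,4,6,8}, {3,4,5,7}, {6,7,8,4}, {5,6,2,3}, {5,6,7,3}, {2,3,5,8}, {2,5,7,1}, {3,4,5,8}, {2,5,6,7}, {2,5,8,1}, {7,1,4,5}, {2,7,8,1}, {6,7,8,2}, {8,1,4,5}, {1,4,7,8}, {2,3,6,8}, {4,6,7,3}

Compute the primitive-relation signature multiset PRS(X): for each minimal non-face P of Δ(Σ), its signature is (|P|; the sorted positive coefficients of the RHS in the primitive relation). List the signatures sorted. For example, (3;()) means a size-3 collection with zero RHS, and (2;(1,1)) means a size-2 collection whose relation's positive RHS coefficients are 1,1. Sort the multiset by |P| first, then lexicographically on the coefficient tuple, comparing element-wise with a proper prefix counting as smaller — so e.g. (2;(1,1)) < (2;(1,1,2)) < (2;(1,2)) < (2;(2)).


Minimal non-faces — 8 found among 8 rays, 17 max cones:

  P={1,3}:  v_{1} + v_{3} = 0  ⟹  sig = (2;())
  P={2,4}:  v_{2} + v_{4} = v_{8}  ⟹  sig = (2;(1))
  P={1,6}:  v_{1} + v_{6} = v_{2} + v_{7}  ⟹  sig = (2;(1,1))
  P={2,3,7}:  v_{2} + v_{3} + v_{7} = v_{6}  ⟹  sig = (3;(1))
  P={5,7,8}:  v_{5} + v_{7} + v_{8} = v_{3}  ⟹  sig = (3;(1))
  P={3,7,8}:  v_{3} + v_{7} + v_{8} = v_{4} + v_{6}  ⟹  sig = (3;(1,1))
  P={5,6,8}:  v_{5} + v_{6} + v_{8} = v_{2} + 2·v_{3}  ⟹  sig = (3;(1,2))
  P={4,5,6}:  v_{4} + v_{5} + v_{6} = 2·v_{3}  ⟹  sig = (3;(2))

so the primitive-relation signature multiset is
[(2;()), (2;(1)), (2;(1,1)), (3;(1)), (3;(1)), (3;(1,1)), (3;(1,2)), (3;(2))]


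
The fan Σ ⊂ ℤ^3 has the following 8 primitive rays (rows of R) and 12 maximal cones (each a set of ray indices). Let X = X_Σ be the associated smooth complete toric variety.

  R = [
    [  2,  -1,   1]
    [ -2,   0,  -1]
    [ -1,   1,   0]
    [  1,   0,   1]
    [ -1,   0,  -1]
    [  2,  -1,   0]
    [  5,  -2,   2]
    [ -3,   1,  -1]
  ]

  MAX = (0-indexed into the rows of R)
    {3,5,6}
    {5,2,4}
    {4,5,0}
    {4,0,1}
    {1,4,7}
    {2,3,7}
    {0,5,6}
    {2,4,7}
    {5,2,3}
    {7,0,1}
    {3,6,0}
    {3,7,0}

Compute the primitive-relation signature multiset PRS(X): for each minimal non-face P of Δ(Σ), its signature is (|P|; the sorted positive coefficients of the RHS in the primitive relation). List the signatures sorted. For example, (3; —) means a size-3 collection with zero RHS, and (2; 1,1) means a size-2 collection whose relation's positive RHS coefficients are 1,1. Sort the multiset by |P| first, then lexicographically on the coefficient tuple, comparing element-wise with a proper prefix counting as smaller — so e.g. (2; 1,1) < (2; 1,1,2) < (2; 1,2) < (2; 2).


Primitive collections (12):

  • {3,4}:  v_{3} + v_{4} = 0  ⇒ sig = (2; —)
  • {0,2}:  v_{0} + v_{2} = v_{3}  ⇒ sig = (2; 1)
  • {1,2}:  v_{1} + v_{2} = v_{7}  ⇒ sig = (2; 1)
  • {5,7}:  v_{5} + v_{7} = v_{4}  ⇒ sig = (2; 1)
  • {6,7}:  v_{6} + v_{7} = v_{0}  ⇒ sig = (2; 1)
  • {1,3}:  v_{1} + v_{3} = v_{0} + v_{7}  ⇒ sig = (2; 1,1)
  • {4,6}:  v_{4} + v_{6} = v_{0} + v_{5}  ⇒ sig = (2; 1,1)
  • {1,5}:  v_{1} + v_{5} = v_{0} + 2·v_{4}  ⇒ sig = (2; 1,2)
  • {1,6}:  v_{1} + v_{6} = 2·v_{0} + v_{4}  ⇒ sig = (2; 1,2)
  • {2,6}:  v_{2} + v_{6} = 2·v_{3} + v_{5}  ⇒ sig = (2; 1,2)
  • {0,3,5}:  v_{0} + v_{3} + v_{5} = v_{6}  ⇒ sig = (3; 1)
  • {0,4,7}:  v_{0} + v_{4} + v_{7} = v_{1}  ⇒ sig = (3; 1)

so the primitive-relation signature multiset is
    (2; —)
    (2; 1)
    (2; 1)
    (2; 1)
    (2; 1)
    (2; 1,1)
    (2; 1,1)
    (2; 1,2)
    (2; 1,2)
    (2; 1,2)
    (3; 1)
    (3; 1)


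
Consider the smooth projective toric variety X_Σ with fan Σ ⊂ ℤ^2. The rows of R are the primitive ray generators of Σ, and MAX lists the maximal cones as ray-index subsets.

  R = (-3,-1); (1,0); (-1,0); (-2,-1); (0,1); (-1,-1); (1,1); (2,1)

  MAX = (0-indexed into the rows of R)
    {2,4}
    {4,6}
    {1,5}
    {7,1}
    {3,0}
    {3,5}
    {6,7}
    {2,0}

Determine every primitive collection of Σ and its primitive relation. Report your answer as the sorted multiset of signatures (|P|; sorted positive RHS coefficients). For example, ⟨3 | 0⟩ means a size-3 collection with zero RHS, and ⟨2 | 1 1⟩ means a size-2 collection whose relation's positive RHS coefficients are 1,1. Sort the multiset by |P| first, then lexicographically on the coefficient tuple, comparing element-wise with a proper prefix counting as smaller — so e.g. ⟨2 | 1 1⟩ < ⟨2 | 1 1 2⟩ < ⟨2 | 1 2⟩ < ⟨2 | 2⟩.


Σ has 20 primitive collections:

  {1,2}:  v_{1} + v_{2} = 0  ⟹  sig = ⟨2 | 0⟩
  {3,7}:  v_{3} + v_{7} = 0  ⟹  sig = ⟨2 | 0⟩
  {5,6}:  v_{5} + v_{6} = 0  ⟹  sig = ⟨2 | 0⟩
  {0,1}:  v_{0} + v_{1} = v_{3}  ⟹  sig = ⟨2 | 1⟩
  {0,7}:  v_{0} + v_{7} = v_{2}  ⟹  sig = ⟨2 | 1⟩
  {1,3}:  v_{1} + v_{3} = v_{5}  ⟹  sig = ⟨2 | 1⟩
  {1,4}:  v_{1} + v_{4} = v_{6}  ⟹  sig = ⟨2 | 1⟩
  {1,6}:  v_{1} + v_{6} = v_{7}  ⟹  sig = ⟨2 | 1⟩
  {2,3}:  v_{2} + v_{3} = v_{0}  ⟹  sig = ⟨2 | 1⟩
  {2,5}:  v_{2} + v_{5} = v_{3}  ⟹  sig = ⟨2 | 1⟩
  {2,6}:  v_{2} + v_{6} = v_{4}  ⟹  sig = ⟨2 | 1⟩
  {2,7}:  v_{2} + v_{7} = v_{6}  ⟹  sig = ⟨2 | 1⟩
  {3,6}:  v_{3} + v_{6} = v_{2}  ⟹  sig = ⟨2 | 1⟩
  {4,5}:  v_{4} + v_{5} = v_{2}  ⟹  sig = ⟨2 | 1⟩
  {5,7}:  v_{5} + v_{7} = v_{1}  ⟹  sig = ⟨2 | 1⟩
  {0,5}:  v_{0} + v_{5} = 2·v_{3}  ⟹  sig = ⟨2 | 2⟩
  {0,6}:  v_{0} + v_{6} = 2·v_{2}  ⟹  sig = ⟨2 | 2⟩
  {3,4}:  v_{3} + v_{4} = 2·v_{2}  ⟹  sig = ⟨2 | 2⟩
  {4,7}:  v_{4} + v_{7} = 2·v_{6}  ⟹  sig = ⟨2 | 2⟩
  {0,4}:  v_{0} + v_{4} = 3·v_{2}  ⟹  sig = ⟨2 | 3⟩

Signatures (|P|; sorted positive RHS coefficients), sorted:
[⟨2 | 0⟩, ⟨2 | 0⟩, ⟨2 | 0⟩, ⟨2 | 1⟩, ⟨2 | 1⟩, ⟨2 | 1⟩, ⟨2 | 1⟩, ⟨2 | 1⟩, ⟨2 | 1⟩, ⟨2 | 1⟩, ⟨2 | 1⟩, ⟨2 | 1⟩, ⟨2 | 1⟩, ⟨2 | 1⟩, ⟨2 | 1⟩, ⟨2 | 2⟩, ⟨2 | 2⟩, ⟨2 | 2⟩, ⟨2 | 2⟩, ⟨2 | 3⟩]


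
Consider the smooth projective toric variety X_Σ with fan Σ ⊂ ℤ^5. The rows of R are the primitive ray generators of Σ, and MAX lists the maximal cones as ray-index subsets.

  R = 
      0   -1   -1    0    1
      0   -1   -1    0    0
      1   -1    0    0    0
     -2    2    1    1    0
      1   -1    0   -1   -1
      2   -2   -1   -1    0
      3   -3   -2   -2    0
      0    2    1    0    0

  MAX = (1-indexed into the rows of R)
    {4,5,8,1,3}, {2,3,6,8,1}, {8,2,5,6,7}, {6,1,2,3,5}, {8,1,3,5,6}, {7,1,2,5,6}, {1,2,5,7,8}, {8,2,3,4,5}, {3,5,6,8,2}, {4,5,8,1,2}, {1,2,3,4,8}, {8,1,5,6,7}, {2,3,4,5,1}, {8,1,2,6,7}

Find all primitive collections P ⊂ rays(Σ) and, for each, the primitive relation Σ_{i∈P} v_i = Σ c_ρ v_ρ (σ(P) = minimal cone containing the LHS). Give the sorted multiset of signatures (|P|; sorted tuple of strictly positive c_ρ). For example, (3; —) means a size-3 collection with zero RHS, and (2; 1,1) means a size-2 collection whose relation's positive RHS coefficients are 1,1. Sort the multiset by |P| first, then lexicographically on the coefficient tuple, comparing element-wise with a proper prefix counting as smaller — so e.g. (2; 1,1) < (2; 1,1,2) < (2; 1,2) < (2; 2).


|primitive collections| = 5. Relations:

  {4,6}:  v_{4} + v_{6} = 0  ⟹  sig = (2; —)
  {4,7}:  v_{4} + v_{7} = v_{1} + v_{2} + v_{5} + v_{8}  ⟹  sig = (2; 1,1,1,1)
  {3,7}:  v_{3} + v_{7} = 2·v_{6}  ⟹  sig = (2; 2)
  {1,2,3,5,8}:  v_{1} + v_{2} + v_{3} + v_{5} + v_{8} = v_{6}  ⟹  sig = (5; 1)
  {1,2,5,6,8}:  v_{1} + v_{2} + v_{5} + v_{6} + v_{8} = v_{7}  ⟹  sig = (5; 1)

Signatures (|P|; sorted positive RHS coefficients), sorted:
{ (2; —),  (2; 1,1,1,1),  (2; 2),  (5; 1) ×2 }


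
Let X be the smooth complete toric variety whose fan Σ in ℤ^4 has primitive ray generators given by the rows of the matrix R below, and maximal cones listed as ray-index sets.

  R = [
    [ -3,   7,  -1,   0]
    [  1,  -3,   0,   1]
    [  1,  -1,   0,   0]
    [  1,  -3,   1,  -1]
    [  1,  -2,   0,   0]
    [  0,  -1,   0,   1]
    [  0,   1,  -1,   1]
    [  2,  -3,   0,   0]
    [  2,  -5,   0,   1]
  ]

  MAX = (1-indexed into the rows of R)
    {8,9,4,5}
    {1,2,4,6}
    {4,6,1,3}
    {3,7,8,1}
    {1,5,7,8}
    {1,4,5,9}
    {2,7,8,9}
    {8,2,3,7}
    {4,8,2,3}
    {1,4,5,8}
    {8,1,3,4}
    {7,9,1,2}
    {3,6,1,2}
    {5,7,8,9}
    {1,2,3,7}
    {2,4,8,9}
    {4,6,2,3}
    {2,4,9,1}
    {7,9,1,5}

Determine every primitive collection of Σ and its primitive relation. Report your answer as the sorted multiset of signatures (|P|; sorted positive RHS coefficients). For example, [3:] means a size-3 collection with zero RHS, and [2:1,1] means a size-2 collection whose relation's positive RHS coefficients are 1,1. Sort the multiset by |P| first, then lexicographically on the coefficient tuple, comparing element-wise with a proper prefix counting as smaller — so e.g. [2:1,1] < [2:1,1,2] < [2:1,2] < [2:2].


11 collections generate NE(X_Σ); each relation:

  {2,5}:  v_{2} + v_{5} = v_{9}  ⟹  sig = [2:1]
  {3,5}:  v_{3} + v_{5} = v_{8}  ⟹  sig = [2:1]
  {4,7}:  v_{4} + v_{7} = v_{5}  ⟹  sig = [2:1]
  {5,6}:  v_{5} + v_{6} = v_{2}  ⟹  sig = [2:1]
  {3,9}:  v_{3} + v_{9} = v_{2} + v_{8}  ⟹  sig = [2:1,1]
  {6,8}:  v_{6} + v_{8} = v_{2} + v_{3}  ⟹  sig = [2:1,1]
  {6,7}:  v_{6} + v_{7} = v_{1} + 2·v_{2} + v_{3}  ⟹  sig = [2:1,1,2]
  {6,9}:  v_{6} + v_{9} = 2·v_{2}  ⟹  sig = [2:2]
  {1,2,8}:  v_{1} + v_{2} + v_{8} = v_{7}  ⟹  sig = [3:1]
  {1,8,9}:  v_{1} + v_{8} + v_{9} = v_{5} + v_{7}  ⟹  sig = [3:1,1]
  {1,2,3,4}:  v_{1} + v_{2} + v_{3} + v_{4} = 0  ⟹  sig = [4:]

Hence PRS(X_Σ) =
[[2:1], [2:1], [2:1], [2:1], [2:1,1], [2:1,1], [2:1,1,2], [2:2], [3:1], [3:1,1], [4:]]


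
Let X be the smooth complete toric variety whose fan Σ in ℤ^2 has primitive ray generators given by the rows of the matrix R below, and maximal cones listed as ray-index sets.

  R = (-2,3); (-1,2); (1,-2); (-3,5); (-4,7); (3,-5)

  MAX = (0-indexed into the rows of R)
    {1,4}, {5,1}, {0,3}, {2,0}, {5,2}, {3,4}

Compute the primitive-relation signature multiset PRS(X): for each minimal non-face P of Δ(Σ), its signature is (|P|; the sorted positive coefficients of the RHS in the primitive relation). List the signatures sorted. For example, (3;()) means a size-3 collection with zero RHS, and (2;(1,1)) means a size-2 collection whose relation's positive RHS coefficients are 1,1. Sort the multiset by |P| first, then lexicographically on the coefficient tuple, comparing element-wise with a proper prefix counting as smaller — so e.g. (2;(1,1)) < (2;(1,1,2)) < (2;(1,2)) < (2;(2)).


9 collections generate NE(X_Σ); each relation:

  P={1,2}:  v_{1} + v_{2} = 0  →  sig = (2;())
  P={3,5}:  v_{3} + v_{5} = 0  →  sig = (2;())
  P={0,1}:  v_{0} + v_{1} = v_{3}  →  sig = (2;(1))
  P={0,5}:  v_{0} + v_{5} = v_{2}  →  sig = (2;(1))
  P={1,3}:  v_{1} + v_{3} = v_{4}  →  sig = (2;(1))
  P={2,3}:  v_{2} + v_{3} = v_{0}  →  sig = (2;(1))
  P={2,4}:  v_{2} + v_{4} = v_{3}  →  sig = (2;(1))
  P={4,5}:  v_{4} + v_{5} = v_{1}  →  sig = (2;(1))
  P={0,4}:  v_{0} + v_{4} = 2·v_{3}  →  sig = (2;(2))

Signatures (|P|; sorted positive RHS coefficients), sorted:
    |P|=2: 9 collections, coeffs (), (), (1), (1), (1), (1), (1), (1), (2)


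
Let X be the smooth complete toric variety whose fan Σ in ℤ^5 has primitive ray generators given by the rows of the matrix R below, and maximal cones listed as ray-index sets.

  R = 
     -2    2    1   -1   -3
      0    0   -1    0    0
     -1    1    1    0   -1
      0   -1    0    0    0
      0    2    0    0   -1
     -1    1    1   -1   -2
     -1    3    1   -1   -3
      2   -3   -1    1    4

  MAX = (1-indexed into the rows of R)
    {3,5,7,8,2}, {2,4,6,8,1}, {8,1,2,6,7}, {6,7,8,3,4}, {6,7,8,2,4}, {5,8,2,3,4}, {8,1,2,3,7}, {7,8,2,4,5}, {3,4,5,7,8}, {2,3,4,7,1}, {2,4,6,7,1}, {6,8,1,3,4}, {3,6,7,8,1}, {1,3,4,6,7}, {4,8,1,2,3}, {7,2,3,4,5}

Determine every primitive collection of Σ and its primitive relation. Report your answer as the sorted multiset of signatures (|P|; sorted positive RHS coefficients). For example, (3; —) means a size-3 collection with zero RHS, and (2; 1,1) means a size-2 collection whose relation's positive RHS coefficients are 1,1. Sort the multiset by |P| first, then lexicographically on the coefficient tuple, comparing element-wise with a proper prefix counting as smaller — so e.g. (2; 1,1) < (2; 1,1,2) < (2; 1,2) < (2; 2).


5 collections generate NE(X_Σ); each relation:

  • {5,6}:  v_{5} + v_{6} = v_{7}  ⟹  sig = (2; 1)
  • {1,5}:  v_{1} + v_{5} = v_{2} + v_{3} + v_{7}  ⟹  sig = (2; 1,1,1)
  • {2,3,6}:  v_{2} + v_{3} + v_{6} = v_{1}  ⟹  sig = (3; 1)
  • {1,4,7,8}:  v_{1} + v_{4} + v_{7} + v_{8} = v_{6}  ⟹  sig = (4; 1)
  • {2,3,4,7,8}:  v_{2} + v_{3} + v_{4} + v_{7} + v_{8} = 0  ⟹  sig = (5; —)

Signatures (|P|; sorted positive RHS coefficients), sorted:
    (2; 1)
    (2; 1,1,1)
    (3; 1)
    (4; 1)
    (5; —)


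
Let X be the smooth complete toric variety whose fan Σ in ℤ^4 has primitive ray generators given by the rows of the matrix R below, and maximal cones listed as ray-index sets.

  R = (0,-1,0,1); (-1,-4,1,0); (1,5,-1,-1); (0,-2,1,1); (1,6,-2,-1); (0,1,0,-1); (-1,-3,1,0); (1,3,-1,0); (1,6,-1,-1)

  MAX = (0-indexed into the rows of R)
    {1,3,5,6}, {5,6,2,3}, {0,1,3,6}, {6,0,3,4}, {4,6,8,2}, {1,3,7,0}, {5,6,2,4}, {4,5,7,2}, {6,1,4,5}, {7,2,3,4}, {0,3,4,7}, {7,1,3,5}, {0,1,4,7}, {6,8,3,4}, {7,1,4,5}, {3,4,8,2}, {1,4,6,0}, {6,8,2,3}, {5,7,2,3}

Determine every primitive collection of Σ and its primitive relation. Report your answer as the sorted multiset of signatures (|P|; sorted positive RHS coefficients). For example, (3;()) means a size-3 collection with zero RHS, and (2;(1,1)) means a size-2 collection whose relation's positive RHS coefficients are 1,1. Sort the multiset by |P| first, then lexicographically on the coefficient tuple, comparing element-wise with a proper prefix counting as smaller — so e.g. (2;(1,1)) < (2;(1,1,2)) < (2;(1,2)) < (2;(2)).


The 11 primitive collections of Σ (r=9, n=4):

  • {0,5}:  v_{0} + v_{5} = 0  so sig = (2;())
  • {6,7}:  v_{6} + v_{7} = 0  so sig = (2;())
  • {1,2}:  v_{1} + v_{2} = v_{5}  so sig = (2;(1))
  • {0,2}:  v_{0} + v_{2} = v_{3} + v_{4}  so sig = (2;(1,1))
  • {1,8}:  v_{1} + v_{8} = v_{2} + v_{6}  so sig = (2;(1,1))
  • {7,8}:  v_{7} + v_{8} = v_{2} + v_{3} + v_{4}  so sig = (2;(1,1,1))
  • {5,8}:  v_{5} + v_{8} = 2·v_{2} + v_{6}  so sig = (2;(1,2))
  • {0,8}:  v_{0} + v_{8} = 2·v_{3} + 2·v_{4} + v_{6}  so sig = (2;(1,2,2))
  • {1,3,4}:  v_{1} + v_{3} + v_{4} = 0  so sig = (3;())
  • {3,4,5}:  v_{3} + v_{4} + v_{5} = v_{2}  so sig = (3;(1))
  • {2,3,4,6}:  v_{2} + v_{3} + v_{4} + v_{6} = v_{8}  so sig = (4;(1))

Signatures (|P|; sorted positive RHS coefficients), sorted:
    |P|=2: 8 collections, coeffs (), (), (1), (1,1), (1,1), (1,1,1), (1,2), (1,2,2)
    |P|=3: 2 collections, coeffs (), (1)
    |P|=4: 1 collection, coeffs (1)


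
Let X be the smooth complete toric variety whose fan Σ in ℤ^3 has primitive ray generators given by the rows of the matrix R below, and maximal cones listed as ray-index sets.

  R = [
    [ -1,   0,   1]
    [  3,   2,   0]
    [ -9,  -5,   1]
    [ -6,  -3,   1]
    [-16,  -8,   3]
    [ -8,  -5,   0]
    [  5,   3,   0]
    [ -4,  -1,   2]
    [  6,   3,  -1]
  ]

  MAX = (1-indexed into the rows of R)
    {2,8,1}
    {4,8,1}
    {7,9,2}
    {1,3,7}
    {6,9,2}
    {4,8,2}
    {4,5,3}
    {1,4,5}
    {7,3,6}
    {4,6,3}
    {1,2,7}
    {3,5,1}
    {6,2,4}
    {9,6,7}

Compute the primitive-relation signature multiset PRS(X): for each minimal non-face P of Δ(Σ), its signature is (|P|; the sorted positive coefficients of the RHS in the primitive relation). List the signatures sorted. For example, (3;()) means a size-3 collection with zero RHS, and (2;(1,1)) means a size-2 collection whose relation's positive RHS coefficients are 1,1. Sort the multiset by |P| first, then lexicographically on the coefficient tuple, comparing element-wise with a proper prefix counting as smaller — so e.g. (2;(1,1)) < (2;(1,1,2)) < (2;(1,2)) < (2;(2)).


Σ has 18 primitive collections:

  {4,9}:  v_{4} + v_{9} = 0  ⇒ sig = (2;())
  {1,6}:  v_{1} + v_{6} = v_{3}  ⇒ sig = (2;(1))
  {1,9}:  v_{1} + v_{9} = v_{7}  ⇒ sig = (2;(1))
  {2,3}:  v_{2} + v_{3} = v_{4}  ⇒ sig = (2;(1))
  {4,7}:  v_{4} + v_{7} = v_{1}  ⇒ sig = (2;(1))
  {3,9}:  v_{3} + v_{9} = v_{6} + v_{7}  ⇒ sig = (2;(1,1))
  {5,9}:  v_{5} + v_{9} = v_{1} + v_{3}  ⇒ sig = (2;(1,1))
  {8,9}:  v_{8} + v_{9} = v_{1} + v_{2}  ⇒ sig = (2;(1,1))
  {2,5}:  v_{2} + v_{5} = v_{1} + 2·v_{4}  ⇒ sig = (2;(1,2))
  {3,8}:  v_{3} + v_{8} = v_{1} + 2·v_{4}  ⇒ sig = (2;(1,2))
  {5,6}:  v_{5} + v_{6} = 2·v_{3} + v_{4}  ⇒ sig = (2;(1,2))
  {5,7}:  v_{5} + v_{7} = 2·v_{1} + v_{3}  ⇒ sig = (2;(1,2))
  {7,8}:  v_{7} + v_{8} = 2·v_{1} + v_{2}  ⇒ sig = (2;(1,2))
  {6,8}:  v_{6} + v_{8} = 2·v_{4}  ⇒ sig = (2;(2))
  {5,8}:  v_{5} + v_{8} = 2·v_{1} + 3·v_{4}  ⇒ sig = (2;(2,3))
  {2,6,7}:  v_{2} + v_{6} + v_{7} = 0  ⇒ sig = (3;())
  {1,2,4}:  v_{1} + v_{2} + v_{4} = v_{8}  ⇒ sig = (3;(1))
  {1,3,4}:  v_{1} + v_{3} + v_{4} = v_{5}  ⇒ sig = (3;(1))

so the primitive-relation signature multiset is
    (2;())
    (2;(1))
    (2;(1))
    (2;(1))
    (2;(1))
    (2;(1,1))
    (2;(1,1))
    (2;(1,1))
    (2;(1,2))
    (2;(1,2))
    (2;(1,2))
    (2;(1,2))
    (2;(1,2))
    (2;(2))
    (2;(2,3))
    (3;())
    (3;(1))
    (3;(1))


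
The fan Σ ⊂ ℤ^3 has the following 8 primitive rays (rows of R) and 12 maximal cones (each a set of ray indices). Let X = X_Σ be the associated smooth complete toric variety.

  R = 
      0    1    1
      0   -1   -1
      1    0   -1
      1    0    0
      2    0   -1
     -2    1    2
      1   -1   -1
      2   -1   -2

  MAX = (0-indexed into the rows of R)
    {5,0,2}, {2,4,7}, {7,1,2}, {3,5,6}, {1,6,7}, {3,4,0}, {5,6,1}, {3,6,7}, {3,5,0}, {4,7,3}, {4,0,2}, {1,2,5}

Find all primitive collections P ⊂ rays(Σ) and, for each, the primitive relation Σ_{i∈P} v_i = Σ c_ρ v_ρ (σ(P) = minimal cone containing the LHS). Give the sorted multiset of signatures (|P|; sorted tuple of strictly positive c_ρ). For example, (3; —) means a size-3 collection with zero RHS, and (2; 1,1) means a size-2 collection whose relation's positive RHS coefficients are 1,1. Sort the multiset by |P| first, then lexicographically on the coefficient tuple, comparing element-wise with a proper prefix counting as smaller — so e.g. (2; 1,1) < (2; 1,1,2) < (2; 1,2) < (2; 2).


|primitive collections| = 10. Relations:

  • {0,1}:  v_{0} + v_{1} = 0  →  sig = (2; —)
  • {5,7}:  v_{5} + v_{7} = 0  →  sig = (2; —)
  • {0,6}:  v_{0} + v_{6} = v_{3}  →  sig = (2; 1)
  • {0,7}:  v_{0} + v_{7} = v_{4}  →  sig = (2; 1)
  • {1,3}:  v_{1} + v_{3} = v_{6}  →  sig = (2; 1)
  • {1,4}:  v_{1} + v_{4} = v_{7}  →  sig = (2; 1)
  • {2,3}:  v_{2} + v_{3} = v_{4}  →  sig = (2; 1)
  • {2,6}:  v_{2} + v_{6} = v_{7}  →  sig = (2; 1)
  • {4,5}:  v_{4} + v_{5} = v_{0}  →  sig = (2; 1)
  • {4,6}:  v_{4} + v_{6} = v_{3} + v_{7}  →  sig = (2; 1,1)

Signatures (|P|; sorted positive RHS coefficients), sorted:
[(2; —), (2; —), (2; 1), (2; 1), (2; 1), (2; 1), (2; 1), (2; 1), (2; 1), (2; 1,1)]
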